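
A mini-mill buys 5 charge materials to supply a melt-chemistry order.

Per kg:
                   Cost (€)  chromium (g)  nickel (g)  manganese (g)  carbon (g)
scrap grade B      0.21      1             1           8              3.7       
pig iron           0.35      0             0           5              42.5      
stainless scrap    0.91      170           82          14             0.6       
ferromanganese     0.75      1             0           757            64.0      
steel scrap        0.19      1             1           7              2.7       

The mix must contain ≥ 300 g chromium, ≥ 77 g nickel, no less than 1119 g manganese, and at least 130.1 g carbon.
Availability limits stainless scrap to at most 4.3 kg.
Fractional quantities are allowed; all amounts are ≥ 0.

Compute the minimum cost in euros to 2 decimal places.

Let x1 = kg of scrap grade B, x2 = kg of pig iron, x3 = kg of stainless scrap, x4 = kg of ferromanganese, x5 = kg of steel scrap.
Minimise 0.21x1 + 0.35x2 + 0.91x3 + 0.75x4 + 0.19x5 with:
  1x1 + 170x3 + 1x4 + 1x5 ≥ 300   (chromium)
  1x1 + 82x3 + 1x5 ≥ 77   (nickel)
  8x1 + 5x2 + 14x3 + 757x4 + 7x5 ≥ 1119   (manganese)
  3.7x1 + 42.5x2 + 0.6x3 + 64x4 + 2.7x5 ≥ 130.1   (carbon)
  x3 ≤ 4.3
  x1, x2, x3, x4, x5 ≥ 0.
The minimum-cost mix takes nothing from scrap grade B, steel scrap — only pig iron, stainless scrap, ferromanganese. Binding constraints: chromium, manganese, carbon.
Solving gives x2 = 0.8679, x3 = 1.756, x4 = 1.44.
Objective = 0.35·0.8679 + 0.91·1.756 + 0.75·1.44 = 2.9817.

€2.98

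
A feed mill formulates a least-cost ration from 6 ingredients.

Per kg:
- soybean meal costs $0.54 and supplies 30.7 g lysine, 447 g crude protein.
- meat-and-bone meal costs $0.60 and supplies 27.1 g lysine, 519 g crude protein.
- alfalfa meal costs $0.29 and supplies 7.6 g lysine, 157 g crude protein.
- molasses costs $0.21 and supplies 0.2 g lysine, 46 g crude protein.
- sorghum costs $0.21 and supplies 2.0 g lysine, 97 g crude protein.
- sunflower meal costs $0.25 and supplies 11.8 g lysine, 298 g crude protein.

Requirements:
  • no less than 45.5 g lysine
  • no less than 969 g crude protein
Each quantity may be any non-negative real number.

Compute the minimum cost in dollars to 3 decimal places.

$0.903

Set it up as a linear program. Let x1 = kg of soybean meal, x2 = kg of meat-and-bone meal, x3 = kg of alfalfa meal, x4 = kg of molasses, x5 = kg of sorghum, x6 = kg of sunflower meal.
Minimise 0.54x1 + 0.6x2 + 0.29x3 + 0.21x4 + 0.21x5 + 0.25x6 subject to:
  30.7x1 + 27.1x2 + 7.6x3 + 0.2x4 + 2x5 + 11.8x6 ≥ 45.5   (lysine)
  447x1 + 519x2 + 157x3 + 46x4 + 97x5 + 298x6 ≥ 969   (crude protein)
  x1, x2, x3, x4, x5, x6 ≥ 0.
The cheapest feasible vertex uses only soybean meal, sunflower meal; meat-and-bone meal, alfalfa meal, molasses, sorghum are not used. Binding constraints: lysine and crude protein.
Solving gives x1 = 0.5485, x6 = 2.429.
Hence cost = 0.54·0.5485 + 0.25·2.429 = $0.90344.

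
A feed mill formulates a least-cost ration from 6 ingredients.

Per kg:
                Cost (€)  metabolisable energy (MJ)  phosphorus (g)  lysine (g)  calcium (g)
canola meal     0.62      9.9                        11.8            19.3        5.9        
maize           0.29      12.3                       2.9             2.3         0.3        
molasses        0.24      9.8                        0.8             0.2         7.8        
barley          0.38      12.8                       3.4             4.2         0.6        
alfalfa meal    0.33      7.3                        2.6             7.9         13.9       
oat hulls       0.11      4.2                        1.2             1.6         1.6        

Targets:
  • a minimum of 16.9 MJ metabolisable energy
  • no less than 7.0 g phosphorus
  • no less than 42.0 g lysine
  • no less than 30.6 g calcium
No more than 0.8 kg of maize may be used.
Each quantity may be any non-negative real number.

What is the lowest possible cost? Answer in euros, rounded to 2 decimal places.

€1.47

This is a linear program. Let x1 = kg of canola meal, x2 = kg of maize, x3 = kg of molasses, x4 = kg of barley, x5 = kg of alfalfa meal, x6 = kg of oat hulls.
Minimize 0.62x1 + 0.29x2 + 0.24x3 + 0.38x4 + 0.33x5 + 0.11x6 subject to:
  9.9x1 + 12.3x2 + 9.8x3 + 12.8x4 + 7.3x5 + 4.2x6 ≥ 16.9   (metabolisable energy)
  11.8x1 + 2.9x2 + 0.8x3 + 3.4x4 + 2.6x5 + 1.2x6 ≥ 7   (phosphorus)
  19.3x1 + 2.3x2 + 0.2x3 + 4.2x4 + 7.9x5 + 1.6x6 ≥ 42   (lysine)
  5.9x1 + 0.3x2 + 7.8x3 + 0.6x4 + 13.9x5 + 1.6x6 ≥ 30.6   (calcium)
  x2 ≤ 0.8
  x1, x2, x3, x4, x5, x6 ≥ 0.
At the optimum only canola meal, alfalfa meal are positive (maize, molasses, barley, oat hulls = 0). There the lysine and calcium constraints are tight.
That vertex is x1 = 1.543, x5 = 1.546.
Cost = 0.62·1.543 + 0.33·1.546 = 1.4668.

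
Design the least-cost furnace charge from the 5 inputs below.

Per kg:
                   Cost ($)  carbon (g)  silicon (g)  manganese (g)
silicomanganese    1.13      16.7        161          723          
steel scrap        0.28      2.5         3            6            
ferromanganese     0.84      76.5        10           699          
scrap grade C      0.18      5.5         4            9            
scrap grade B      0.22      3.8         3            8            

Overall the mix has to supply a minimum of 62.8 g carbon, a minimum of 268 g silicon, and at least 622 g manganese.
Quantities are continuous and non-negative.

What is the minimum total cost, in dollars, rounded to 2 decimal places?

Set it up as a linear program. Let x1 = kg of silicomanganese, x2 = kg of steel scrap, x3 = kg of ferromanganese, x4 = kg of scrap grade C, x5 = kg of scrap grade B.
Minimize 1.13x1 + 0.28x2 + 0.84x3 + 0.18x4 + 0.22x5 subject to:
  16.7x1 + 2.5x2 + 76.5x3 + 5.5x4 + 3.8x5 ≥ 62.8   (carbon)
  161x1 + 3x2 + 10x3 + 4x4 + 3x5 ≥ 268   (silicon)
  723x1 + 6x2 + 699x3 + 9x4 + 8x5 ≥ 622   (manganese)
  x1, x2, x3, x4, x5 ≥ 0.
The cheapest feasible vertex uses only silicomanganese, ferromanganese; steel scrap, scrap grade C, scrap grade B are not used. The carbon and silicon requirements are met with equality.
Optimal quantities: silicomanganese = 1.636 kg, ferromanganese = 0.4638 kg.
Cost = 1.13·1.636 + 0.84·0.4638 = 2.2383.

$2.24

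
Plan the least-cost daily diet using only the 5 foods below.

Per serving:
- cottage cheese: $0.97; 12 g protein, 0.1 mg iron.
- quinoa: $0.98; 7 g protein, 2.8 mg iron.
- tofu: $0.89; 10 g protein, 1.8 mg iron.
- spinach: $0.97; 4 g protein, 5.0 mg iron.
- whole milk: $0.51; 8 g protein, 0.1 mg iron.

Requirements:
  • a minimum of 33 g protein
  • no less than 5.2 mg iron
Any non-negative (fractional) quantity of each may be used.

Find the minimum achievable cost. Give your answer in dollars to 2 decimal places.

$2.80

Set it up as a linear program. Let x1 = servings of cottage cheese, x2 = servings of quinoa, x3 = servings of tofu, x4 = servings of spinach, x5 = servings of whole milk.
Minimize 0.97x1 + 0.98x2 + 0.89x3 + 0.97x4 + 0.51x5 subject to:
  12x1 + 7x2 + 10x3 + 4x4 + 8x5 ≥ 33   (protein)
  0.1x1 + 2.8x2 + 1.8x3 + 5x4 + 0.1x5 ≥ 5.2   (iron)
  x1, x2, x3, x4, x5 ≥ 0.
The optimal basis is {spinach, whole milk}; cottage cheese, quinoa, tofu drop out. Binding constraints: protein and iron.
Optimal quantities: spinach = 0.9672 servings, whole milk = 3.641 servings.
Objective = 0.97·0.9672 + 0.51·3.641 = 2.7951.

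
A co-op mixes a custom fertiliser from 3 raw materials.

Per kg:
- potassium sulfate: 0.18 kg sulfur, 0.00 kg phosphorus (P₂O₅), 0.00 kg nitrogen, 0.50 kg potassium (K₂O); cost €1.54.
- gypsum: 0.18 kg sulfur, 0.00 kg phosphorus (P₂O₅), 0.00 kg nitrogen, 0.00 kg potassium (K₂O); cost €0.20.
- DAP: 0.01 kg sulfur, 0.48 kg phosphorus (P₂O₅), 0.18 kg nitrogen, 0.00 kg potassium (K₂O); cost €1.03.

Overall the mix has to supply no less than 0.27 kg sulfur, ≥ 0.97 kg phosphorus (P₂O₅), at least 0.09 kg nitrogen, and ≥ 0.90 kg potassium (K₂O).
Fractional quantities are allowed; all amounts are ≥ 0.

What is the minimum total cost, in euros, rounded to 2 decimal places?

This is a linear program. Let x1 = kg of potassium sulfate, x2 = kg of gypsum, x3 = kg of DAP.
Minimise 1.54x1 + 0.2x2 + 1.03x3 subject to:
  0.18x1 + 0.18x2 + 0.01x3 ≥ 0.27   (sulfur)
  0.48x3 ≥ 0.97   (phosphorus (P₂O₅))
  0.18x3 ≥ 0.09   (nitrogen)
  0.5x1 ≥ 0.9   (potassium (K₂O))
  x1, x2, x3 ≥ 0.
The cheapest feasible vertex uses only potassium sulfate, DAP; gypsum is not used. Binding constraints: phosphorus (P₂O₅) and potassium (K₂O).
Optimal quantities: potassium sulfate = 1.8 kg, DAP = 2.021 kg.
Total cost: 1.54·1.8 + 1.03·2.021 = 4.8536.

€4.85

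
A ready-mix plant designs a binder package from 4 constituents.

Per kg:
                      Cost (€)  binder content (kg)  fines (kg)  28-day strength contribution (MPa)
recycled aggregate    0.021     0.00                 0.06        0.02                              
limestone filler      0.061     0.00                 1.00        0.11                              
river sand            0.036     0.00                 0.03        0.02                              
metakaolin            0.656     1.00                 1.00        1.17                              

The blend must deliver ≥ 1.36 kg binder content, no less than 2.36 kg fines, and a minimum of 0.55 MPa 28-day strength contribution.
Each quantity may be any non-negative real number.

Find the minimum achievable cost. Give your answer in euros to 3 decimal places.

Let x1 = kg of recycled aggregate, x2 = kg of limestone filler, x3 = kg of river sand, x4 = kg of metakaolin.
min 0.021x1 + 0.061x2 + 0.036x3 + 0.656x4 with:
  1x4 ≥ 1.36   (binder content)
  0.06x1 + 1x2 + 0.03x3 + 1x4 ≥ 2.36   (fines)
  0.02x1 + 0.11x2 + 0.02x3 + 1.17x4 ≥ 0.55   (28-day strength contribution)
  x1, x2, x3, x4 ≥ 0.
At the optimum only limestone filler, metakaolin are positive (recycled aggregate, river sand = 0). Binding constraints: binder content and fines.
Solving gives x2 = 1, x4 = 1.36.
Objective = 0.061·1 + 0.656·1.36 = 0.95316.

€0.953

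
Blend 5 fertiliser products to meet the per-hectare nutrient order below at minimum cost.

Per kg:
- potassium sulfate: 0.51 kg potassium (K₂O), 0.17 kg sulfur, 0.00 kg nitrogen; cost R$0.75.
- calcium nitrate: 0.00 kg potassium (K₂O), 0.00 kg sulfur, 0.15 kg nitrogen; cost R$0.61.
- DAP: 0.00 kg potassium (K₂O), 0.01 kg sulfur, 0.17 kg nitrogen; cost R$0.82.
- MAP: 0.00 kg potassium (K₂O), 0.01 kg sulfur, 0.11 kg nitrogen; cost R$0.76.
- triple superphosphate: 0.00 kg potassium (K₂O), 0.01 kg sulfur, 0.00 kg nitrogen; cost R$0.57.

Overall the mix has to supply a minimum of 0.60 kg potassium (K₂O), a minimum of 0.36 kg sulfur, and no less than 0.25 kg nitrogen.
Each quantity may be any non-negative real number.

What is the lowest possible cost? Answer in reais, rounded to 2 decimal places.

R$2.60

Set it up as a linear program. Let x1 = kg of potassium sulfate, x2 = kg of calcium nitrate, x3 = kg of DAP, x4 = kg of MAP, x5 = kg of triple superphosphate.
Minimize 0.75x1 + 0.61x2 + 0.82x3 + 0.76x4 + 0.57x5 s.t.:
  0.51x1 ≥ 0.6   (potassium (K₂O))
  0.17x1 + 0.01x3 + 0.01x4 + 0.01x5 ≥ 0.36   (sulfur)
  0.15x2 + 0.17x3 + 0.11x4 ≥ 0.25   (nitrogen)
  x1, x2, x3, x4, x5 ≥ 0.
The optimal basis is {potassium sulfate, calcium nitrate}; DAP, MAP, triple superphosphate drop out. Binding constraints: sulfur and nitrogen.
Solving gives x1 = 2.1176, x2 = 1.6667.
Objective = 0.75·2.1176 + 0.61·1.6667 = 2.6049.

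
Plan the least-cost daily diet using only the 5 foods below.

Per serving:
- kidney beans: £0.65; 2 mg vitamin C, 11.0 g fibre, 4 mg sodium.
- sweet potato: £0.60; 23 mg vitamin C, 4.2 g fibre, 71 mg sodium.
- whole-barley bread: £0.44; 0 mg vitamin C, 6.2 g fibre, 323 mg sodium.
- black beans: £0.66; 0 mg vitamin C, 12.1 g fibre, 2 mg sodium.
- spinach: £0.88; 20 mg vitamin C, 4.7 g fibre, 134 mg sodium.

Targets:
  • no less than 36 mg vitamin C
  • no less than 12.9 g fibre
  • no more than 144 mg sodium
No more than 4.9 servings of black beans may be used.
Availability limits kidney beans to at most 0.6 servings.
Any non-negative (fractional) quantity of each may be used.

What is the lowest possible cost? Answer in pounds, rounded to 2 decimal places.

Let x1 = servings of kidney beans, x2 = servings of sweet potato, x3 = servings of whole-barley bread, x4 = servings of black beans, x5 = servings of spinach.
Minimize 0.65x1 + 0.6x2 + 0.44x3 + 0.66x4 + 0.88x5 subject to:
  2x1 + 23x2 + 20x5 ≥ 36   (vitamin C)
  11x1 + 4.2x2 + 6.2x3 + 12.1x4 + 4.7x5 ≥ 12.9   (fibre)
  4x1 + 71x2 + 323x3 + 2x4 + 134x5 ≤ 144   (sodium)
  x4 ≤ 4.9
  x1 ≤ 0.6
  x1, x2, x3, x4, x5 ≥ 0.
The minimum-cost mix takes nothing from kidney beans, whole-barley bread, spinach — only sweet potato, black beans. There the vitamin C and fibre constraints are tight.
So sweet potato = 1.565 servings, black beans = 0.5228 servings.
Cost = 0.6·1.565 + 0.66·0.5228 = 1.2840.

£1.28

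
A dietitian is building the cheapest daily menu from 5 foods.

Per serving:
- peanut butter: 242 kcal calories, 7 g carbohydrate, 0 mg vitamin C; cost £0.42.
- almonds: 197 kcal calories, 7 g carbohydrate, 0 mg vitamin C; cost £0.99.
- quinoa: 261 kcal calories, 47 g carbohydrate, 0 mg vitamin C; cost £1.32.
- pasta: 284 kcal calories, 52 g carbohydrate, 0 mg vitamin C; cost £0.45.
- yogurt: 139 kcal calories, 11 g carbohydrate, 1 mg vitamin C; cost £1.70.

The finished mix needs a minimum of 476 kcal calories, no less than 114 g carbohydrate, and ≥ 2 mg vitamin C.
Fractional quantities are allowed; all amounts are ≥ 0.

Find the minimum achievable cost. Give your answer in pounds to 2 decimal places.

This is a linear program. Let x1 = servings of peanut butter, x2 = servings of almonds, x3 = servings of quinoa, x4 = servings of pasta, x5 = servings of yogurt.
Minimize 0.42x1 + 0.99x2 + 1.32x3 + 0.45x4 + 1.7x5 with:
  242x1 + 197x2 + 261x3 + 284x4 + 139x5 ≥ 476   (calories)
  7x1 + 7x2 + 47x3 + 52x4 + 11x5 ≥ 114   (carbohydrate)
  1x5 ≥ 2   (vitamin C)
  x1, x2, x3, x4, x5 ≥ 0.
At the optimum only pasta, yogurt are positive (peanut butter, almonds, quinoa = 0). Binding constraints: carbohydrate and vitamin C.
So pasta = 1.769 servings, yogurt = 2 servings.
Cost = 0.45·1.769 + 1.7·2 = 4.1961.

£4.20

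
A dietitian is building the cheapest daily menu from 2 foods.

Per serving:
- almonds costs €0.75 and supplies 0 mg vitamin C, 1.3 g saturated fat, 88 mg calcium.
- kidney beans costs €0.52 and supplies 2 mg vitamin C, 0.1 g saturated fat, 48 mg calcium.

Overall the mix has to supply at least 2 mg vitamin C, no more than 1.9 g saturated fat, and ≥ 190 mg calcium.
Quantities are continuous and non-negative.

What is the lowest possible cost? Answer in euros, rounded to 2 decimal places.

€1.78

Set it up as a linear program. Let x1 = servings of almonds, x2 = servings of kidney beans.
Minimise 0.75x1 + 0.52x2 subject to:
  2x2 ≥ 2   (vitamin C)
  1.3x1 + 0.1x2 ≤ 1.9   (saturated fat)
  88x1 + 48x2 ≥ 190   (calcium)
  x1, x2 ≥ 0.
Both inputs are positive at the optimum. There the saturated fat and calcium constraints are tight.
Solving gives x1 = 1.347, x2 = 1.489.
Hence cost = 0.75·1.347 + 0.52·1.489 = €1.7845.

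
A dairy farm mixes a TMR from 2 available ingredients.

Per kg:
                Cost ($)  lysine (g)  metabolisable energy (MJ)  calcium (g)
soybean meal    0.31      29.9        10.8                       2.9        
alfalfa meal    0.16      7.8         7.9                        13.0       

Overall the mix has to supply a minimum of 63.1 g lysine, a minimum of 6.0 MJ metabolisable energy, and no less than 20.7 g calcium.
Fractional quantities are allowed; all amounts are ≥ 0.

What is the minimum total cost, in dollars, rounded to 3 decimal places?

Set it up as a linear program. Let x1 = kg of soybean meal, x2 = kg of alfalfa meal.
Minimize 0.31x1 + 0.16x2 with:
  29.9x1 + 7.8x2 ≥ 63.1   (lysine)
  10.8x1 + 7.9x2 ≥ 6   (metabolisable energy)
  2.9x1 + 13x2 ≥ 20.7   (calcium)
  x1, x2 ≥ 0.
Both inputs are positive at the optimum. There the lysine and calcium constraints are tight.
Solving gives x1 = 1.7997, x2 = 1.1908.
Objective = 0.31·1.7997 + 0.16·1.1908 = 0.74844.

$0.748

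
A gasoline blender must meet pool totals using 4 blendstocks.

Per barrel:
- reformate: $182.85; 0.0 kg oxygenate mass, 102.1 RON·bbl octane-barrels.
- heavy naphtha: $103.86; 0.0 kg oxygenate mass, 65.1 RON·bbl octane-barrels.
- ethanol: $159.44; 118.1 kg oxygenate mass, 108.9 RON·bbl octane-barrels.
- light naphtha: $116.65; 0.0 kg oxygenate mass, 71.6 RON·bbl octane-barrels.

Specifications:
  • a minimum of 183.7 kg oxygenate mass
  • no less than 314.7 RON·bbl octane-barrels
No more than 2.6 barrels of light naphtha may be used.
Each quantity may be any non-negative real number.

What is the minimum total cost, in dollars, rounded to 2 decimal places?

This is a linear program. Let x1 = barrels of reformate, x2 = barrels of heavy naphtha, x3 = barrels of ethanol, x4 = barrels of light naphtha.
min 182.85x1 + 103.86x2 + 159.44x3 + 116.65x4 with:
  118.1x3 ≥ 183.7   (oxygenate mass)
  102.1x1 + 65.1x2 + 108.9x3 + 71.6x4 ≥ 314.7   (octane-barrels)
  x4 ≤ 2.6
  x1, x2, x3, x4 ≥ 0.
The minimum-cost mix takes nothing from reformate, heavy naphtha, light naphtha — only ethanol. Binding constraint: octane-barrels.
Solving gives x3 = 2.8898.
Hence cost = 159.44·2.8898 = $460.7497.

$460.75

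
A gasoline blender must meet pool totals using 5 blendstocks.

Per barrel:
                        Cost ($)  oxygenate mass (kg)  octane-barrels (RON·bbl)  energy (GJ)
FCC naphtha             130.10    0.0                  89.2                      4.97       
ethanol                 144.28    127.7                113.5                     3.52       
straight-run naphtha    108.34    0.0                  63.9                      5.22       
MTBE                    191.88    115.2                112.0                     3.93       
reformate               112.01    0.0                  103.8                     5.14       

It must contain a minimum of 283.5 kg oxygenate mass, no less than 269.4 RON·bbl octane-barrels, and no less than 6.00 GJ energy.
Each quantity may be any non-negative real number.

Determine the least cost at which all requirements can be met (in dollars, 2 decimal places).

Set it up as a linear program. Let x1 = barrels of FCC naphtha, x2 = barrels of ethanol, x3 = barrels of straight-run naphtha, x4 = barrels of MTBE, x5 = barrels of reformate.
Minimise 130.1x1 + 144.28x2 + 108.34x3 + 191.88x4 + 112.01x5 s.t.:
  127.7x2 + 115.2x4 ≥ 283.5   (oxygenate mass)
  89.2x1 + 113.5x2 + 63.9x3 + 112x4 + 103.8x5 ≥ 269.4   (octane-barrels)
  4.97x1 + 3.52x2 + 5.22x3 + 3.93x4 + 5.14x5 ≥ 6   (energy)
  x1, x2, x3, x4, x5 ≥ 0.
The optimal basis is {ethanol, reformate}; FCC naphtha, straight-run naphtha, MTBE drop out. Binding constraints: oxygenate mass and octane-barrels.
Solving gives x2 = 2.22, x5 = 0.1679.
Cost = 144.28·2.22 + 112.01·0.1679 = 339.1081.

$339.11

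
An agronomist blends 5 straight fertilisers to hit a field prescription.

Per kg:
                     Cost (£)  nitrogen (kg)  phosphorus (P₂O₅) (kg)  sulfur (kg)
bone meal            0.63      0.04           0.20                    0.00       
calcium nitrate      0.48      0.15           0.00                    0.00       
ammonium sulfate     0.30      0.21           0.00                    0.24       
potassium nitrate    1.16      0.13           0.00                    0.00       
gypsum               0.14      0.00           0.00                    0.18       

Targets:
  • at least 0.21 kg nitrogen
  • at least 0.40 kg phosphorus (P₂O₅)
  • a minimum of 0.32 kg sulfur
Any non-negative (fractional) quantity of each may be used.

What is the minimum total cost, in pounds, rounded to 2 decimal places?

£1.58

Treat it as an LP. Let x1 = kg of bone meal, x2 = kg of calcium nitrate, x3 = kg of ammonium sulfate, x4 = kg of potassium nitrate, x5 = kg of gypsum.
Minimize 0.63x1 + 0.48x2 + 0.3x3 + 1.16x4 + 0.14x5 with:
  0.04x1 + 0.15x2 + 0.21x3 + 0.13x4 ≥ 0.21   (nitrogen)
  0.2x1 ≥ 0.4   (phosphorus (P₂O₅))
  0.24x3 + 0.18x5 ≥ 0.32   (sulfur)
  x1, x2, x3, x4, x5 ≥ 0.
The optimal basis is {bone meal, ammonium sulfate, gypsum}; calcium nitrate, potassium nitrate drop out. The nitrogen, phosphorus (P₂O₅), sulfur requirements are met with equality.
Optimal quantities: bone meal = 2 kg, ammonium sulfate = 0.619 kg, gypsum = 0.9524 kg.
Total cost: 0.63·2 + 0.3·0.619 + 0.14·0.9524 = 1.5790.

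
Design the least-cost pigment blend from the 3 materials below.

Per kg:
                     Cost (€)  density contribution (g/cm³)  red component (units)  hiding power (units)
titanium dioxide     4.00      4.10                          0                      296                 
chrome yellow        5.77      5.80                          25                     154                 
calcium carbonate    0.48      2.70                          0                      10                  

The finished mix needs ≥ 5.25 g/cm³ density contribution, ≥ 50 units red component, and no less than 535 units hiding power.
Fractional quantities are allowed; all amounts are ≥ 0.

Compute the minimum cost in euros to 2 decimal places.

€14.61

Let x1 = kg of titanium dioxide, x2 = kg of chrome yellow, x3 = kg of calcium carbonate.
Minimise 4x1 + 5.77x2 + 0.48x3 subject to:
  4.1x1 + 5.8x2 + 2.7x3 ≥ 5.25   (density contribution)
  25x2 ≥ 50   (red component)
  296x1 + 154x2 + 10x3 ≥ 535   (hiding power)
  x1, x2, x3 ≥ 0.
The optimal basis is {titanium dioxide, chrome yellow}; calcium carbonate drops out. There the red component and hiding power constraints are tight.
Optimal quantities: titanium dioxide = 0.7669 kg, chrome yellow = 2 kg.
Hence cost = 4·0.7669 + 5.77·2 = €14.6076.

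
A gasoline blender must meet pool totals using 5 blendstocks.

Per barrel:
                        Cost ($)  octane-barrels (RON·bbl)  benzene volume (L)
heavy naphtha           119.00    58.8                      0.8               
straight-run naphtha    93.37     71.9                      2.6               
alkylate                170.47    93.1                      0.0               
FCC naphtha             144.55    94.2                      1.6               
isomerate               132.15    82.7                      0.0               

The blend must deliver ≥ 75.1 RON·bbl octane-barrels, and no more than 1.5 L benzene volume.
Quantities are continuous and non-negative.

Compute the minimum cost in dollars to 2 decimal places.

Set it up as a linear program. Let x1 = barrels of heavy naphtha, x2 = barrels of straight-run naphtha, x3 = barrels of alkylate, x4 = barrels of FCC naphtha, x5 = barrels of isomerate.
Minimise 119x1 + 93.37x2 + 170.47x3 + 144.55x4 + 132.15x5 s.t.:
  58.8x1 + 71.9x2 + 93.1x3 + 94.2x4 + 82.7x5 ≥ 75.1   (octane-barrels)
  0.8x1 + 2.6x2 + 1.6x4 ≤ 1.5   (benzene volume)
  x1, x2, x3, x4, x5 ≥ 0.
The minimum-cost mix takes nothing from heavy naphtha, alkylate, FCC naphtha — only straight-run naphtha, isomerate. Binding constraints: octane-barrels and benzene volume.
So straight-run naphtha = 0.57692 barrels, isomerate = 0.40652 barrels.
Objective = 93.37·0.57692 + 132.15·0.40652 = 107.5886.

$107.59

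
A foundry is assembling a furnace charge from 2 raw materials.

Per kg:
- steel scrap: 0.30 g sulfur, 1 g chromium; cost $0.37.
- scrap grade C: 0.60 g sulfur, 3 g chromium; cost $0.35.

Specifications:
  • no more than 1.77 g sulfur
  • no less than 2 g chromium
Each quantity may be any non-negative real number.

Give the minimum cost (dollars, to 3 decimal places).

Let x1 = kg of steel scrap, x2 = kg of scrap grade C.
min 0.37x1 + 0.35x2 with:
  0.3x1 + 0.6x2 ≤ 1.77   (sulfur)
  1x1 + 3x2 ≥ 2   (chromium)
  x1, x2 ≥ 0.
At the optimum only scrap grade C is positive (steel scrap = 0). Binding constraint: chromium.
Solving gives x2 = 0.6667.
Objective = 0.35·0.6667 = 0.23335.

$0.233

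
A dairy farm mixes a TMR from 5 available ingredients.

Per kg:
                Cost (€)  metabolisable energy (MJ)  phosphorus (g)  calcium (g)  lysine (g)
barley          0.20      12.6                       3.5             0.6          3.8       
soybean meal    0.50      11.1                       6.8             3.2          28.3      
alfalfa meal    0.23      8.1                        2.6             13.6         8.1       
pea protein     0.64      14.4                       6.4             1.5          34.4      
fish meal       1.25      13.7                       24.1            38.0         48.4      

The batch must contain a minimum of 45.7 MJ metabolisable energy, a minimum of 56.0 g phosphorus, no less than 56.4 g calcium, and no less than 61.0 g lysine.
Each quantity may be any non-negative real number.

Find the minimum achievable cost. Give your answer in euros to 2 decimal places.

This is a linear program. Let x1 = kg of barley, x2 = kg of soybean meal, x3 = kg of alfalfa meal, x4 = kg of pea protein, x5 = kg of fish meal.
Minimize 0.2x1 + 0.5x2 + 0.23x3 + 0.64x4 + 1.25x5 s.t.:
  12.6x1 + 11.1x2 + 8.1x3 + 14.4x4 + 13.7x5 ≥ 45.7   (metabolisable energy)
  3.5x1 + 6.8x2 + 2.6x3 + 6.4x4 + 24.1x5 ≥ 56   (phosphorus)
  0.6x1 + 3.2x2 + 13.6x3 + 1.5x4 + 38x5 ≥ 56.4   (calcium)
  3.8x1 + 28.3x2 + 8.1x3 + 34.4x4 + 48.4x5 ≥ 61   (lysine)
  x1, x2, x3, x4, x5 ≥ 0.
At the optimum only barley, fish meal are positive (soybean meal, alfalfa meal, pea protein = 0). There the metabolisable energy and phosphorus constraints are tight.
Solving gives x1 = 1.307, x5 = 2.134.
Cost = 0.2·1.307 + 1.25·2.134 = 2.9289.

€2.93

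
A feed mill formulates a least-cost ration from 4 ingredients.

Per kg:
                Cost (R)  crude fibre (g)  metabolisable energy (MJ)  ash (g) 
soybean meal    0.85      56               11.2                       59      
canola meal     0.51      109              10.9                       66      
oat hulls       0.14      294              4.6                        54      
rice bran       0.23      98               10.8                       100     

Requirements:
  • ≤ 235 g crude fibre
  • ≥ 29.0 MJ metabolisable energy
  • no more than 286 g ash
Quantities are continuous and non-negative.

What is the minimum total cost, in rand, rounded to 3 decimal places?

This is a linear program. Let x1 = kg of soybean meal, x2 = kg of canola meal, x3 = kg of oat hulls, x4 = kg of rice bran.
Minimise 0.85x1 + 0.51x2 + 0.14x3 + 0.23x4 with:
  56x1 + 109x2 + 294x3 + 98x4 ≤ 235   (crude fibre)
  11.2x1 + 10.9x2 + 4.6x3 + 10.8x4 ≥ 29   (metabolisable energy)
  59x1 + 66x2 + 54x3 + 100x4 ≤ 286   (ash)
  x1, x2, x3, x4 ≥ 0.
The cheapest feasible vertex uses only soybean meal, rice bran; canola meal, oat hulls are not used. The crude fibre and metabolisable energy requirements are met with equality.
So soybean meal = 0.6169 kg, rice bran = 2.045 kg.
Objective = 0.85·0.6169 + 0.23·2.045 = 0.99472.

R0.995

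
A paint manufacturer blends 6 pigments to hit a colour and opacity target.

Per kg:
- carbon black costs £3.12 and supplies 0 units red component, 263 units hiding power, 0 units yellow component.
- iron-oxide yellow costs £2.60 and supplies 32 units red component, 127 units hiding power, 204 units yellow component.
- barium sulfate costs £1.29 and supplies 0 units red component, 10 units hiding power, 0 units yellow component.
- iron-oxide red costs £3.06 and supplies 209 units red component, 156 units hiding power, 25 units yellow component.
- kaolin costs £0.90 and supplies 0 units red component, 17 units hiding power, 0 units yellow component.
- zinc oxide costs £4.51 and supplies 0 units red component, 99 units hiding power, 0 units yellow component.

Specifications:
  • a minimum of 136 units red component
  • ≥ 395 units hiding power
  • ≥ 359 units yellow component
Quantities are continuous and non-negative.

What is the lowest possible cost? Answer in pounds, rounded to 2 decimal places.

Treat it as an LP. Let x1 = kg of carbon black, x2 = kg of iron-oxide yellow, x3 = kg of barium sulfate, x4 = kg of iron-oxide red, x5 = kg of kaolin, x6 = kg of zinc oxide.
min 3.12x1 + 2.6x2 + 1.29x3 + 3.06x4 + 0.9x5 + 4.51x6 s.t.:
  32x2 + 209x4 ≥ 136   (red component)
  263x1 + 127x2 + 10x3 + 156x4 + 17x5 + 99x6 ≥ 395   (hiding power)
  204x2 + 25x4 ≥ 359   (yellow component)
  x1, x2, x3, x4, x5, x6 ≥ 0.
The optimal basis is {carbon black, iron-oxide yellow, iron-oxide red}; barium sulfate, kaolin, zinc oxide drop out. The red component, hiding power, yellow component requirements are met with equality.
Solving gives x1 = 0.4446, x2 = 1.712, x4 = 0.3886.
Cost = 3.12·0.4446 + 2.6·1.712 + 3.06·0.3886 = 7.0275.

£7.03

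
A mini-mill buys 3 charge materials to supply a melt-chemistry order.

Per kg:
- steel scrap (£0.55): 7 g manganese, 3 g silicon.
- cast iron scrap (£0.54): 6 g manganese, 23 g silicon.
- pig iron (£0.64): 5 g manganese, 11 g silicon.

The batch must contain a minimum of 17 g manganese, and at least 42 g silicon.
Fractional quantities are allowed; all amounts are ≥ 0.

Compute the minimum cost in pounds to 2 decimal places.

£1.45

Set it up as a linear program. Let x1 = kg of steel scrap, x2 = kg of cast iron scrap, x3 = kg of pig iron.
Minimize 0.55x1 + 0.54x2 + 0.64x3 with:
  7x1 + 6x2 + 5x3 ≥ 17   (manganese)
  3x1 + 23x2 + 11x3 ≥ 42   (silicon)
  x1, x2, x3 ≥ 0.
The optimal basis is {steel scrap, cast iron scrap}; pig iron drops out. Binding constraints: manganese and silicon.
That vertex is x1 = 0.972, x2 = 1.699.
Hence cost = 0.55·0.972 + 0.54·1.699 = £1.4521.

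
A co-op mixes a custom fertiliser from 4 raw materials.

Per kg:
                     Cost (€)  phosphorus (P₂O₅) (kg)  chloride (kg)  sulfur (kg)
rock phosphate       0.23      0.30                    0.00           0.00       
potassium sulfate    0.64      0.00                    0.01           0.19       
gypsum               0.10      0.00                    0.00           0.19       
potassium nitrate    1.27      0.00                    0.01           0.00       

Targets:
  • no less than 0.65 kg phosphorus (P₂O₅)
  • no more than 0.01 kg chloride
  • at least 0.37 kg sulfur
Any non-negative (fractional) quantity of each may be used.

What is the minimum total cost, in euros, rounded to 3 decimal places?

€0.693

This is a linear program. Let x1 = kg of rock phosphate, x2 = kg of potassium sulfate, x3 = kg of gypsum, x4 = kg of potassium nitrate.
Minimize 0.23x1 + 0.64x2 + 0.1x3 + 1.27x4 subject to:
  0.3x1 ≥ 0.65   (phosphorus (P₂O₅))
  0.01x2 + 0.01x4 ≤ 0.01   (chloride)
  0.19x2 + 0.19x3 ≥ 0.37   (sulfur)
  x1, x2, x3, x4 ≥ 0.
The minimum-cost mix takes nothing from potassium sulfate, potassium nitrate — only rock phosphate, gypsum. The phosphorus (P₂O₅) and sulfur requirements are met with equality.
Optimal quantities: rock phosphate = 2.167 kg, gypsum = 1.947 kg.
Objective = 0.23·2.167 + 0.1·1.947 = 0.69311.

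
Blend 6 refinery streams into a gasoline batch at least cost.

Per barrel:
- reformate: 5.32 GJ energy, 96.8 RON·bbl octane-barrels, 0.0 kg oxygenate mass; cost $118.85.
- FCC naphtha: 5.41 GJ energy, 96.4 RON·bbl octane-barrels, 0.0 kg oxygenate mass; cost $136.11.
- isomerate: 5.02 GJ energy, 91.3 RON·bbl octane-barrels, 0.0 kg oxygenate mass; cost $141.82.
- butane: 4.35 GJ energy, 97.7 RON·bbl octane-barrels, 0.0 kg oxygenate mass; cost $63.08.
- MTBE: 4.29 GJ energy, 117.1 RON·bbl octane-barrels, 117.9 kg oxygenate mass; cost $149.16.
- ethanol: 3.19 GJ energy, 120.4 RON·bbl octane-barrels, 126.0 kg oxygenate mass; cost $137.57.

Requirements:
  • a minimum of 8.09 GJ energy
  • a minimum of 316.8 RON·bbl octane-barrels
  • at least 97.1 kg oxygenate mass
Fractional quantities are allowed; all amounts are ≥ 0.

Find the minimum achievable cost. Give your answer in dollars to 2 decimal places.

$250.65

Let x1 = barrels of reformate, x2 = barrels of FCC naphtha, x3 = barrels of isomerate, x4 = barrels of butane, x5 = barrels of MTBE, x6 = barrels of ethanol.
Minimize 118.85x1 + 136.11x2 + 141.82x3 + 63.08x4 + 149.16x5 + 137.57x6 s.t.:
  5.32x1 + 5.41x2 + 5.02x3 + 4.35x4 + 4.29x5 + 3.19x6 ≥ 8.09   (energy)
  96.8x1 + 96.4x2 + 91.3x3 + 97.7x4 + 117.1x5 + 120.4x6 ≥ 316.8   (octane-barrels)
  117.9x5 + 126x6 ≥ 97.1   (oxygenate mass)
  x1, x2, x3, x4, x5, x6 ≥ 0.
The optimal basis is {butane, ethanol}; reformate, FCC naphtha, isomerate, MTBE drop out. Binding constraints: octane-barrels and oxygenate mass.
Solving gives x4 = 2.293, x6 = 0.7706.
Hence cost = 63.08·2.293 + 137.57·0.7706 = $250.6539.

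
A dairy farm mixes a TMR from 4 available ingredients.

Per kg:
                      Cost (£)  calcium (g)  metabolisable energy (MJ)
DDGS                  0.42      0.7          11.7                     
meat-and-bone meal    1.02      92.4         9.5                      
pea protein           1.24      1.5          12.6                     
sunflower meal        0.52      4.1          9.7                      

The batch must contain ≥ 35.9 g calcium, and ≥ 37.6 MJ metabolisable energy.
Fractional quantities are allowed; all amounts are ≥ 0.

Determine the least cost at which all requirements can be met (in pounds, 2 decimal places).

£1.60

Let x1 = kg of DDGS, x2 = kg of meat-and-bone meal, x3 = kg of pea protein, x4 = kg of sunflower meal.
Minimise 0.42x1 + 1.02x2 + 1.24x3 + 0.52x4 subject to:
  0.7x1 + 92.4x2 + 1.5x3 + 4.1x4 ≥ 35.9   (calcium)
  11.7x1 + 9.5x2 + 12.6x3 + 9.7x4 ≥ 37.6   (metabolisable energy)
  x1, x2, x3, x4 ≥ 0.
The optimal basis is {DDGS, meat-and-bone meal}; pea protein, sunflower meal drop out. The calcium and metabolisable energy requirements are met with equality.
That vertex is x1 = 2.916, x2 = 0.3664.
Objective = 0.42·2.916 + 1.02·0.3664 = 1.5984.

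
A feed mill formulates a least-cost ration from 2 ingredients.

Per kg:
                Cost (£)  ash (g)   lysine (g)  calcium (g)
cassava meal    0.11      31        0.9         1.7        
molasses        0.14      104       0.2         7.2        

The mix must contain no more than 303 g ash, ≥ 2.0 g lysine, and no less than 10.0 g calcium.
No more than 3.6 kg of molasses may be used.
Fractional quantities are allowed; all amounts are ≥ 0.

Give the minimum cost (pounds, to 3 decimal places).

£0.350

Let x1 = kg of cassava meal, x2 = kg of molasses.
Minimise 0.11x1 + 0.14x2 subject to:
  31x1 + 104x2 ≤ 303   (ash)
  0.9x1 + 0.2x2 ≥ 2   (lysine)
  1.7x1 + 7.2x2 ≥ 10   (calcium)
  x2 ≤ 3.6
  x1, x2 ≥ 0.
Both inputs are positive at the optimum. There the lysine and calcium constraints are tight.
Optimal quantities: cassava meal = 2.02 kg, molasses = 0.9121 kg.
Total cost: 0.11·2.02 + 0.14·0.9121 = 0.34989.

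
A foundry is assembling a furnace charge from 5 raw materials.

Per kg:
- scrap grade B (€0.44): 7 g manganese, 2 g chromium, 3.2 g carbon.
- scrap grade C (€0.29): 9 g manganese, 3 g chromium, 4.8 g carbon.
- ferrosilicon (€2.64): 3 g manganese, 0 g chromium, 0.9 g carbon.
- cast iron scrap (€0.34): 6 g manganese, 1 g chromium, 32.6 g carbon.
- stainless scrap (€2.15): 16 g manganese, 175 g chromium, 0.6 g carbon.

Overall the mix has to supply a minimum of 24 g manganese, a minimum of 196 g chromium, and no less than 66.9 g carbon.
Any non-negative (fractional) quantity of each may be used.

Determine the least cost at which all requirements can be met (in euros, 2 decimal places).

€3.07

This is a linear program. Let x1 = kg of scrap grade B, x2 = kg of scrap grade C, x3 = kg of ferrosilicon, x4 = kg of cast iron scrap, x5 = kg of stainless scrap.
Minimize 0.44x1 + 0.29x2 + 2.64x3 + 0.34x4 + 2.15x5 s.t.:
  7x1 + 9x2 + 3x3 + 6x4 + 16x5 ≥ 24   (manganese)
  2x1 + 3x2 + 1x4 + 175x5 ≥ 196   (chromium)
  3.2x1 + 4.8x2 + 0.9x3 + 32.6x4 + 0.6x5 ≥ 66.9   (carbon)
  x1, x2, x3, x4, x5 ≥ 0.
The minimum-cost mix takes nothing from scrap grade B, scrap grade C, ferrosilicon — only cast iron scrap, stainless scrap. The chromium and carbon requirements are met with equality.
So cast iron scrap = 2.032 kg, stainless scrap = 1.108 kg.
Objective = 0.34·2.032 + 2.15·1.108 = 3.0731.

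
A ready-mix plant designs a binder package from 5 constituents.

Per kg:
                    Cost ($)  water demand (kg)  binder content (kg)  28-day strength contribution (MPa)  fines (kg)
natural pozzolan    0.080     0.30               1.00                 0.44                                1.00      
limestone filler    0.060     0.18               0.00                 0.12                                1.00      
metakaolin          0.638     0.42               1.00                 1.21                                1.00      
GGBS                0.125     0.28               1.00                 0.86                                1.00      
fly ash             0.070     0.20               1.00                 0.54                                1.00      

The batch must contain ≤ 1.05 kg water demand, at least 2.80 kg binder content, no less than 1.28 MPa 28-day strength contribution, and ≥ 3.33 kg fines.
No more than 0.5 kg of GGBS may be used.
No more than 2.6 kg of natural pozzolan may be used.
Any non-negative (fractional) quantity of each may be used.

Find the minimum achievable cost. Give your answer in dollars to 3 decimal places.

$0.228

Let x1 = kg of natural pozzolan, x2 = kg of limestone filler, x3 = kg of metakaolin, x4 = kg of GGBS, x5 = kg of fly ash.
min 0.08x1 + 0.06x2 + 0.638x3 + 0.125x4 + 0.07x5 with:
  0.3x1 + 0.18x2 + 0.42x3 + 0.28x4 + 0.2x5 ≤ 1.05   (water demand)
  1x1 + 1x3 + 1x4 + 1x5 ≥ 2.8   (binder content)
  0.44x1 + 0.12x2 + 1.21x3 + 0.86x4 + 0.54x5 ≥ 1.28   (28-day strength contribution)
  1x1 + 1x2 + 1x3 + 1x4 + 1x5 ≥ 3.33   (fines)
  x4 ≤ 0.5
  x1 ≤ 2.6
  x1, x2, x3, x4, x5 ≥ 0.
The minimum-cost mix takes nothing from natural pozzolan, metakaolin, GGBS — only limestone filler, fly ash. Binding constraints: binder content and fines.
Solving gives x2 = 0.53, x5 = 2.8.
Total cost: 0.06·0.53 + 0.07·2.8 = 0.22780.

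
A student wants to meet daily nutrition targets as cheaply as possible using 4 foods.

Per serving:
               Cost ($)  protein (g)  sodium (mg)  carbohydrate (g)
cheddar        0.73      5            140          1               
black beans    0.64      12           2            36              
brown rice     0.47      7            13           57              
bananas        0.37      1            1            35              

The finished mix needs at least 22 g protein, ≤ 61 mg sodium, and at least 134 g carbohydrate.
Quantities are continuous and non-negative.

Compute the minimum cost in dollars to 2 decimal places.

$1.36

Set it up as a linear program. Let x1 = servings of cheddar, x2 = servings of black beans, x3 = servings of brown rice, x4 = servings of bananas.
min 0.73x1 + 0.64x2 + 0.47x3 + 0.37x4 subject to:
  5x1 + 12x2 + 7x3 + 1x4 ≥ 22   (protein)
  140x1 + 2x2 + 13x3 + 1x4 ≤ 61   (sodium)
  1x1 + 36x2 + 57x3 + 35x4 ≥ 134   (carbohydrate)
  x1, x2, x3, x4 ≥ 0.
The cheapest feasible vertex uses only black beans, brown rice; cheddar, bananas are not used. There the protein and carbohydrate constraints are tight.
Solving gives x2 = 0.7315, x3 = 1.889.
Cost = 0.64·0.7315 + 0.47·1.889 = 1.3560.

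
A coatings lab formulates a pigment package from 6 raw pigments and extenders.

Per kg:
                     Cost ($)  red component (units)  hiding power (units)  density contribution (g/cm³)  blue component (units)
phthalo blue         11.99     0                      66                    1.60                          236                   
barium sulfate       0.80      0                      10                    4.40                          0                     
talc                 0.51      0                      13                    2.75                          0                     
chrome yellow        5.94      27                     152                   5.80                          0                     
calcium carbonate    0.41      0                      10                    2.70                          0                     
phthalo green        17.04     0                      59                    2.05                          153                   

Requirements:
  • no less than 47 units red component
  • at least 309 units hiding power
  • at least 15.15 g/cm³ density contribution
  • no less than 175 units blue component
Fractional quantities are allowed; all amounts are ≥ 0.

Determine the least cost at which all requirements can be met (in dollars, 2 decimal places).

Let x1 = kg of phthalo blue, x2 = kg of barium sulfate, x3 = kg of talc, x4 = kg of chrome yellow, x5 = kg of calcium carbonate, x6 = kg of phthalo green.
Minimise 11.99x1 + 0.8x2 + 0.51x3 + 5.94x4 + 0.41x5 + 17.04x6 with:
  27x4 ≥ 47   (red component)
  66x1 + 10x2 + 13x3 + 152x4 + 10x5 + 59x6 ≥ 309   (hiding power)
  1.6x1 + 4.4x2 + 2.75x3 + 5.8x4 + 2.7x5 + 2.05x6 ≥ 15.15   (density contribution)
  236x1 + 153x6 ≥ 175   (blue component)
  x1, x2, x3, x4, x5, x6 ≥ 0.
The cheapest feasible vertex uses only phthalo blue, chrome yellow, calcium carbonate; barium sulfate, talc, phthalo green are not used. There the red component, density contribution, blue component constraints are tight.
That vertex is x1 = 0.7415, x4 = 1.741, x5 = 1.432.
Objective = 11.99·0.7415 + 5.94·1.741 + 0.41·1.432 = 19.8192.

$19.82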